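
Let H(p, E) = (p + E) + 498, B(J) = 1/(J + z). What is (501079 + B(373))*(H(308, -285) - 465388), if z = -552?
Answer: -41695380912380/179 ≈ -2.3294e+11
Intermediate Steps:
B(J) = 1/(-552 + J) (B(J) = 1/(J - 552) = 1/(-552 + J))
H(p, E) = 498 + E + p (H(p, E) = (E + p) + 498 = 498 + E + p)
(501079 + B(373))*(H(308, -285) - 465388) = (501079 + 1/(-552 + 373))*((498 - 285 + 308) - 465388) = (501079 + 1/(-179))*(521 - 465388) = (501079 - 1/179)*(-464867) = (89693140/179)*(-464867) = -41695380912380/179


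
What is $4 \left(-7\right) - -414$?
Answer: $386$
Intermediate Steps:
$4 \left(-7\right) - -414 = -28 + 414 = 386$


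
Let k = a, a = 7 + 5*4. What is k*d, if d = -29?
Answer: -783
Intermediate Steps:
a = 27 (a = 7 + 20 = 27)
k = 27
k*d = 27*(-29) = -783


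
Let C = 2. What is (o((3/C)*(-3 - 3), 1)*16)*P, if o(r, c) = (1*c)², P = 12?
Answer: 192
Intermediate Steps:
o(r, c) = c²
(o((3/C)*(-3 - 3), 1)*16)*P = (1²*16)*12 = (1*16)*12 = 16*12 = 192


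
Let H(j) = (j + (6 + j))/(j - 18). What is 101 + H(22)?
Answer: 227/2 ≈ 113.50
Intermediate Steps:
H(j) = (6 + 2*j)/(-18 + j)
101 + H(22) = 101 + 2*(3 + 22)/(-18 + 22) = 101 + 2*25/4 = 101 + 2*(1/4)*25 = 101 + 25/2 = 227/2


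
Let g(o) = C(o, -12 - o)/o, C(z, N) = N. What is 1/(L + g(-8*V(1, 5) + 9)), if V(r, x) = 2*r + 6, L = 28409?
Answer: 55/1562452 ≈ 3.5201e-5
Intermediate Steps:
V(r, x) = 6 + 2*r
g(o) = (-12 - o)/o
1/(L + g(-8*V(1, 5) + 9)) = 1/(28409 + (-12 - (-8*(6 + 2*1) + 9))/(-8*(6 + 2*1) + 9)) = 1/(28409 + (-12 - (-8*(6 + 2) + 9))/(-8*(6 + 2) + 9)) = 1/(28409 + (-12 - (-8*8 + 9))/(-8*8 + 9)) = 1/(28409 + (-12 - (-64 + 9))/(-64 + 9)) = 1/(28409 + (-12 - 1*(-55))/(-55)) = 1/(28409 - (-12 + 55)/55) = 1/(28409 - 1/55*43) = 1/(28409 - 43/55) = 1/(1562452/55) = 55/1562452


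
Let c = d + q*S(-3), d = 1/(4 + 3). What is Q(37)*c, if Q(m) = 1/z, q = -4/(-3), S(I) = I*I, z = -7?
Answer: -85/49 ≈ -1.7347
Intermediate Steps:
d = 1/7 ≈ 0.14286
S(I) = I**2
q = 4/3 (q = -4*(-1/3) = 4/3 ≈ 1.3333)
Q(m) = -1/7 (Q(m) = 1/(-7) = -1/7)
c = 85/7 (c = 1/7 + (4/3)*(-3)**2 = 1/7 + (4/3)*9 = 1/7 + 12 = 85/7 ≈ 12.143)
Q(37)*c = -1/7*85/7 = -85/49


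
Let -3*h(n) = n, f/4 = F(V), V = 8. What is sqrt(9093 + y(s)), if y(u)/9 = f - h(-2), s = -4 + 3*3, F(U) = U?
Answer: 25*sqrt(15) ≈ 96.825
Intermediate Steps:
f = 32 (f = 4*8 = 32)
h(n) = -n/3
s = 5 (s = -4 + 9 = 5)
y(u) = 282 (y(u) = 9*(32 - (-1)*(-2)/3) = 9*(32 - 1*2/3) = 9*(32 - 2/3) = 9*(94/3) = 282)
sqrt(9093 + y(s)) = sqrt(9093 + 282) = sqrt(9375) = 25*sqrt(15)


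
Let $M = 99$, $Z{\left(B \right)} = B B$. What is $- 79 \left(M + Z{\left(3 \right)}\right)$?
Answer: $-8532$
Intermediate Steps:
$Z{\left(B \right)} = B^{2}$
$- 79 \left(M + Z{\left(3 \right)}\right) = - 79 \left(99 + 3^{2}\right) = - 79 \left(99 + 9\right) = \left(-79\right) 108 = -8532$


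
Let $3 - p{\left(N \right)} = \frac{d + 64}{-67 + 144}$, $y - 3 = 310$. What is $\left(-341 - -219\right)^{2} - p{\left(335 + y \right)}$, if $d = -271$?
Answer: $\frac{1145630}{77} \approx 14878.0$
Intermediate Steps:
$y = 313$ ($y = 3 + 310 = 313$)
$p{\left(N \right)} = \frac{438}{77}$ ($p{\left(N \right)} = 3 - \frac{-271 + 64}{-67 + 144} = 3 - - \frac{207}{77} = 3 + \frac{207}{77} = \frac{438}{77}$)
$\left(-341 - -219\right)^{2} - p{\left(335 + y \right)} = \left(-341 - -219\right)^{2} - \frac{438}{77} = \left(-341 + 219\right)^{2} - \frac{438}{77} = \left(-122\right)^{2} - \frac{438}{77} = 14884 - \frac{438}{77} = \frac{1145630}{77}$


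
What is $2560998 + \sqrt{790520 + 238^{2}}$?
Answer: $2560998 + 2 \sqrt{211791} \approx 2.5619 \cdot 10^{6}$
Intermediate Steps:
$2560998 + \sqrt{790520 + 238^{2}} = 2560998 + \sqrt{790520 + 56644} = 2560998 + \sqrt{847164} = 2560998 + 2 \sqrt{211791}$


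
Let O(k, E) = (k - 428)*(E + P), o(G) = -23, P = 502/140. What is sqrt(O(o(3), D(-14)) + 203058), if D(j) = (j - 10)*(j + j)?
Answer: I*sqrt(497992670)/70 ≈ 318.8*I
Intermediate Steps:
P = 251/70 (P = 502*(1/140) = 251/70 ≈ 3.5857)
D(j) = 2*j*(-10 + j) (D(j) = (-10 + j)*(2*j) = 2*j*(-10 + j))
O(k, E) = (-428 + k)*(251/70 + E) (O(k, E) = (k - 428)*(E + 251/70) = (-428 + k)*(251/70 + E))
sqrt(O(o(3), D(-14)) + 203058) = sqrt((-53714/35 - 856*(-14)*(-10 - 14) + (251/70)*(-23) + (2*(-14)*(-10 - 14))*(-23)) + 203058) = sqrt((-53714/35 - 856*(-14)*(-24) - 5773/70 + (2*(-14)*(-24))*(-23)) + 203058) = sqrt((-53714/35 - 428*672 - 5773/70 + 672*(-23)) + 203058) = sqrt((-53714/35 - 287616 - 5773/70 - 15456) + 203058) = sqrt(-21328241/70 + 203058) = sqrt(-7114181/70) = I*sqrt(497992670)/70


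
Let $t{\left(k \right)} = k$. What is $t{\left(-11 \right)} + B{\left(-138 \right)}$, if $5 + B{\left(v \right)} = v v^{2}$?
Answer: $-2628088$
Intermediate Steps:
$B{\left(v \right)} = -5 + v^{3}$ ($B{\left(v \right)} = -5 + v v^{2} = -5 + v^{3}$)
$t{\left(-11 \right)} + B{\left(-138 \right)} = -11 + \left(-5 + \left(-138\right)^{3}\right) = -11 - 2628077 = -2628088$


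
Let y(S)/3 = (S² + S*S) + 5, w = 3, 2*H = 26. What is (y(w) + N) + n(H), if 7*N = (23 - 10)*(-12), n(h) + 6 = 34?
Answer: 523/7 ≈ 74.714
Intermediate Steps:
H = 13 (H = (½)*26 = 13)
n(h) = 28 (n(h) = -6 + 34 = 28)
N = -156/7 (N = ((23 - 10)*(-12))/7 = (13*(-12))/7 = (⅐)*(-156) = -156/7 ≈ -22.286)
y(S) = 15 + 6*S² (y(S) = 3*((S² + S*S) + 5) = 3*((S² + S²) + 5) = 3*(2*S² + 5) = 3*(5 + 2*S²) = 15 + 6*S²)
(y(w) + N) + n(H) = ((15 + 6*3²) - 156/7) + 28 = ((15 + 6*9) - 156/7) + 28 = ((15 + 54) - 156/7) + 28 = (69 - 156/7) + 28 = 327/7 + 28 = 523/7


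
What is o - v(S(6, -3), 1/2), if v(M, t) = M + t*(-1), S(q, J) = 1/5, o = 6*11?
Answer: 663/10 ≈ 66.300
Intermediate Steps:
o = 66
S(q, J) = 1/5
v(M, t) = M - t
o - v(S(6, -3), 1/2) = 66 - (1/5 - 1/2) = 66 - 1*(-3/10) = 66 + 3/10 = 663/10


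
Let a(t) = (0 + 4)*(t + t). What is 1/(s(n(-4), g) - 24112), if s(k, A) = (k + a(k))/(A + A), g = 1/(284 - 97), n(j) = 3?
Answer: -2/43175 ≈ -4.6323e-5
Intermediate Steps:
a(t) = 8*t (a(t) = 4*(2*t) = 8*t)
g = 1/187 ≈ 0.0053476
s(k, A) = 9*k/(2*A) (s(k, A) = (k + 8*k)/(A + A) = (9*k)/((2*A)) = (9*k)*(1/(2*A)) = 9*k/(2*A))
1/(s(n(-4), g) - 24112) = 1/((9/2)*3/(1/187) - 24112) = 1/((9/2)*3*187 - 24112) = 1/(5049/2 - 24112) = 1/(-43175/2) = -2/43175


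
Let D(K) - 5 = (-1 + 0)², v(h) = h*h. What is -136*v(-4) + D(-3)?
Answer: -2170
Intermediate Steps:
v(h) = h²
D(K) = 6 (D(K) = 5 + (-1 + 0)² = 5 + (-1)² = 5 + 1 = 6)
-136*v(-4) + D(-3) = -136*(-4)² + 6 = -136*16 + 6 = -2176 + 6 = -2170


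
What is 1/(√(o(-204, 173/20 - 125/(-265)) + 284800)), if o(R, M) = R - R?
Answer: √178/7120 ≈ 0.0018738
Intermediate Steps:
o(R, M) = 0
1/(√(o(-204, 173/20 - 125/(-265)) + 284800)) = 1/(√(0 + 284800)) = 1/(√284800) = 1/(40*√178) = √178/7120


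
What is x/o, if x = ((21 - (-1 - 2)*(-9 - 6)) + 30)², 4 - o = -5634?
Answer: 18/2819 ≈ 0.0063852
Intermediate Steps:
o = 5638 (o = 4 - 1*(-5634) = 4 + 5634 = 5638)
x = 36 (x = ((21 - (-3)*(-15)) + 30)² = ((21 - 1*45) + 30)² = ((21 - 45) + 30)² = (-24 + 30)² = 6² = 36)
x/o = 36/5638 = 36*(1/5638) = 18/2819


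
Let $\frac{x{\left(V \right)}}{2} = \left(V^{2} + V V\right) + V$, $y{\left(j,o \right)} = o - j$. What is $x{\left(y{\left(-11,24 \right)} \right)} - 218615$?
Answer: $-213645$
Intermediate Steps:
$x{\left(V \right)} = 2 V + 4 V^{2}$ ($x{\left(V \right)} = 2 \left(\left(V^{2} + V V\right) + V\right) = 2 \left(\left(V^{2} + V^{2}\right) + V\right) = 2 \left(2 V^{2} + V\right) = 2 \left(V + 2 V^{2}\right) = 2 V + 4 V^{2}$)
$x{\left(y{\left(-11,24 \right)} \right)} - 218615 = 2 \left(24 - -11\right) \left(1 + 2 \left(24 - -11\right)\right) - 218615 = 2 \left(24 + 11\right) \left(1 + 2 \left(24 + 11\right)\right) - 218615 = 2 \cdot 35 \left(1 + 2 \cdot 35\right) - 218615 = 2 \cdot 35 \left(1 + 70\right) - 218615 = 2 \cdot 35 \cdot 71 - 218615 = 4970 - 218615 = -213645$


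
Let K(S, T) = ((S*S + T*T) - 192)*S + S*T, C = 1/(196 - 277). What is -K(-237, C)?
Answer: 29013936343/2187 ≈ 1.3267e+7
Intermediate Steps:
C = -1/81 (C = 1/(-81) = -1/81 ≈ -0.012346)
K(S, T) = S*T + S*(-192 + S² + T²) (K(S, T) = ((S² + T²) - 192)*S + S*T = (-192 + S² + T²)*S + S*T = S*(-192 + S² + T²) + S*T = S*T + S*(-192 + S² + T²))
-K(-237, C) = -(-237)*(-192 - 1/81 + (-237)² + (-1/81)²) = -(-237)*(-192 - 1/81 + 56169 + 1/6561) = -(-237)*367265017/6561 = -1*(-29013936343/2187) = 29013936343/2187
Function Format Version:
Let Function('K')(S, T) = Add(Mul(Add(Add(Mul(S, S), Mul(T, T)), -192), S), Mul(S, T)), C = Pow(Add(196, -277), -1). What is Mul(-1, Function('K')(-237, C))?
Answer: Rational(29013936343, 2187) ≈ 1.3267e+7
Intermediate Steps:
C = Rational(-1, 81) (C = Pow(-81, -1) = Rational(-1, 81) ≈ -0.012346)
Function('K')(S, T) = Add(Mul(S, T), Mul(S, Add(-192, Pow(S, 2), Pow(T, 2)))) (Function('K')(S, T) = Add(Mul(Add(Add(Pow(S, 2), Pow(T, 2)), -192), S), Mul(S, T)) = Add(Mul(Add(-192, Pow(S, 2), Pow(T, 2)), S), Mul(S, T)) = Add(Mul(S, Add(-192, Pow(S, 2), Pow(T, 2))), Mul(S, T)) = Add(Mul(S, T), Mul(S, Add(-192, Pow(S, 2), Pow(T, 2)))))
Mul(-1, Function('K')(-237, C)) = Mul(-1, Mul(-237, Add(-192, Rational(-1, 81), Pow(-237, 2), Pow(Rational(-1, 81), 2)))) = Mul(-1, Mul(-237, Add(-192, Rational(-1, 81), 56169, Rational(1, 6561)))) = Mul(-1, Mul(-237, Rational(367265017, 6561))) = Mul(-1, Rational(-29013936343, 2187)) = Rational(29013936343, 2187)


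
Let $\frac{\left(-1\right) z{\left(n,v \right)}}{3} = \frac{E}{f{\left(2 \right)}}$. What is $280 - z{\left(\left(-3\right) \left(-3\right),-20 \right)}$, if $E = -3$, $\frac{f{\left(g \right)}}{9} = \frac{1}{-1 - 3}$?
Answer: $284$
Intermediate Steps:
$f{\left(g \right)} = - \frac{9}{4}$ ($f{\left(g \right)} = \frac{9}{-1 - 3} = \frac{9}{-4} = 9 \left(- \frac{1}{4}\right) = - \frac{9}{4}$)
$z{\left(n,v \right)} = -4$ ($z{\left(n,v \right)} = - 3 \left(- \frac{3}{- \frac{9}{4}}\right) = - 3 \left(\left(-3\right) \left(- \frac{4}{9}\right)\right) = \left(-3\right) \frac{4}{3} = -4$)
$280 - z{\left(\left(-3\right) \left(-3\right),-20 \right)} = 280 - -4 = 280 + 4 = 284$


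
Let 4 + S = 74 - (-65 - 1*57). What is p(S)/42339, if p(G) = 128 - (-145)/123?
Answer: 15889/5207697 ≈ 0.0030511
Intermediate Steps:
S = 192 (S = -4 + (74 - (-65 - 1*57)) = -4 + (74 - (-65 - 57)) = -4 + (74 - 1*(-122)) = -4 + (74 + 122) = -4 + 196 = 192)
p(G) = 15889/123 (p(G) = 128 - (-145)/123 = 128 - 1*(-145/123) = 128 + 145/123 = 15889/123)
p(S)/42339 = (15889/123)/42339 = (15889/123)*(1/42339) = 15889/5207697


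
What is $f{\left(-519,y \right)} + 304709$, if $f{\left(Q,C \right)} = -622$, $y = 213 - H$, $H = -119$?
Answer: $304087$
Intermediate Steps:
$y = 332$ ($y = 213 - -119 = 213 + 119 = 332$)
$f{\left(-519,y \right)} + 304709 = -622 + 304709 = 304087$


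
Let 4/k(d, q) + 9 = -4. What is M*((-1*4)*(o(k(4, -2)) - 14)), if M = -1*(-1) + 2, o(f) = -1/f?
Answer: 129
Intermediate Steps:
k(d, q) = -4/13 (k(d, q) = 4/(-9 - 4) = 4/(-13) = 4*(-1/13) = -4/13)
M = 3 (M = 1 + 2 = 3)
M*((-1*4)*(o(k(4, -2)) - 14)) = 3*((-1*4)*(-1/(-4/13) - 14)) = 3*(-4*(-1*(-13/4) - 14)) = 3*(-4*(13/4 - 14)) = 3*(-4*(-43/4)) = 3*43 = 129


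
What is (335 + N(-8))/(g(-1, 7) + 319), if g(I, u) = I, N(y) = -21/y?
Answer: 2701/2544 ≈ 1.0617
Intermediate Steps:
(335 + N(-8))/(g(-1, 7) + 319) = (335 - 21/(-8))/(-1 + 319) = (335 - 21*(-⅛))/318 = (335 + 21/8)*(1/318) = (2701/8)*(1/318) = 2701/2544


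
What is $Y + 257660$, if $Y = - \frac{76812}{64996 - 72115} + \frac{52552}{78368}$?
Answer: $\frac{5989807060301}{23245908} \approx 2.5767 \cdot 10^{5}$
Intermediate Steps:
$Y = \frac{266405021}{23245908}$ ($Y = - \frac{76812}{-7119} + 52552 \cdot \frac{1}{78368} = \left(-76812\right) \left(- \frac{1}{7119}\right) + \frac{6569}{9796} = \frac{25604}{2373} + \frac{6569}{9796} = \frac{266405021}{23245908} \approx 11.46$)
$Y + 257660 = \frac{266405021}{23245908} + 257660 = \frac{5989807060301}{23245908}$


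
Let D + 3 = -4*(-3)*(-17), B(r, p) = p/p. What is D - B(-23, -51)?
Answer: -208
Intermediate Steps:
B(r, p) = 1
D = -207 (D = -3 - 4*(-3)*(-17) = -3 + 12*(-17) = -3 - 204 = -207)
D - B(-23, -51) = -207 - 1*1 = -207 - 1 = -208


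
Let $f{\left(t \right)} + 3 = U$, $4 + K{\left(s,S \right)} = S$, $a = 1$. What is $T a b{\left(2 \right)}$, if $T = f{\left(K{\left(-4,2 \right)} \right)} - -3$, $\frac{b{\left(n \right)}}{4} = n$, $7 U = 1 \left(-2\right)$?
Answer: $- \frac{16}{7} \approx -2.2857$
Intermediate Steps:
$K{\left(s,S \right)} = -4 + S$
$U = - \frac{2}{7}$ ($U = \frac{1 \left(-2\right)}{7} = \frac{1}{7} \left(-2\right) = - \frac{2}{7} \approx -0.28571$)
$b{\left(n \right)} = 4 n$
$f{\left(t \right)} = - \frac{23}{7}$ ($f{\left(t \right)} = -3 - \frac{2}{7} = - \frac{23}{7}$)
$T = - \frac{2}{7}$ ($T = - \frac{23}{7} - -3 = - \frac{23}{7} + 3 = - \frac{2}{7} \approx -0.28571$)
$T a b{\left(2 \right)} = \left(- \frac{2}{7}\right) 1 \cdot 4 \cdot 2 = \left(- \frac{2}{7}\right) 8 = - \frac{16}{7}$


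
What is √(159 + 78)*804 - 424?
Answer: -424 + 804*√237 ≈ 11953.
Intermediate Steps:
√(159 + 78)*804 - 424 = √237*804 - 424 = 804*√237 - 424 = -424 + 804*√237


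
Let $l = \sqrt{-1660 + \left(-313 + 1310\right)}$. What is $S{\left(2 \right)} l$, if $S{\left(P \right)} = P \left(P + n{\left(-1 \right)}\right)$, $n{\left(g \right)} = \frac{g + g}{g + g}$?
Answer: $6 i \sqrt{663} \approx 154.49 i$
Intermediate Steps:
$n{\left(g \right)} = 1$ ($n{\left(g \right)} = \frac{2 g}{2 g} = 2 g \frac{1}{2 g} = 1$)
$S{\left(P \right)} = P \left(1 + P\right)$ ($S{\left(P \right)} = P \left(P + 1\right) = P \left(1 + P\right)$)
$l = i \sqrt{663}$ ($l = \sqrt{-1660 + 997} = \sqrt{-663} = i \sqrt{663} \approx 25.749 i$)
$S{\left(2 \right)} l = 2 \left(1 + 2\right) i \sqrt{663} = 2 \cdot 3 i \sqrt{663} = 6 i \sqrt{663}$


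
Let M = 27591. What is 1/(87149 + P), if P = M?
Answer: 1/114740 ≈ 8.7154e-6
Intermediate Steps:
P = 27591
1/(87149 + P) = 1/(87149 + 27591) = 1/114740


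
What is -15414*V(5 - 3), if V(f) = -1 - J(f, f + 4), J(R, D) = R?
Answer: 46242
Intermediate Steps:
V(f) = -1 - f
-15414*V(5 - 3) = -15414*(-1 - (5 - 3)) = -15414*(-1 - 1*2) = -15414*(-1 - 2) = -15414*(-3) = 46242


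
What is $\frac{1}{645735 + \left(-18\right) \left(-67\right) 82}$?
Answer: $\frac{1}{744627} \approx 1.343 \cdot 10^{-6}$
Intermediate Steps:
$\frac{1}{645735 + \left(-18\right) \left(-67\right) 82} = \frac{1}{645735 + 1206 \cdot 82} = \frac{1}{645735 + 98892} = \frac{1}{744627}$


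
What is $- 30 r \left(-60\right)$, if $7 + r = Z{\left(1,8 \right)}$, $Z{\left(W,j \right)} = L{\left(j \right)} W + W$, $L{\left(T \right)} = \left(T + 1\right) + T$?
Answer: $19800$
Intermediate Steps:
$L{\left(T \right)} = 1 + 2 T$ ($L{\left(T \right)} = \left(1 + T\right) + T = 1 + 2 T$)
$Z{\left(W,j \right)} = W + W \left(1 + 2 j\right)$ ($Z{\left(W,j \right)} = \left(1 + 2 j\right) W + W = W \left(1 + 2 j\right) + W = W + W \left(1 + 2 j\right)$)
$r = 11$ ($r = -7 + 2 \cdot 1 \left(1 + 8\right) = -7 + 2 \cdot 1 \cdot 9 = -7 + 18 = 11$)
$- 30 r \left(-60\right) = \left(-30\right) 11 \left(-60\right) = \left(-330\right) \left(-60\right) = 19800$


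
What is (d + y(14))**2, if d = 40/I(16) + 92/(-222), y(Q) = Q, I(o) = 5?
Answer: 5740816/12321 ≈ 465.94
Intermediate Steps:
d = 842/111 (d = 40/5 + 92/(-222) = 40*(1/5) + 92*(-1/222) = 8 - 46/111 = 842/111 ≈ 7.5856)
(d + y(14))**2 = (842/111 + 14)**2 = (2396/111)**2 = 5740816/12321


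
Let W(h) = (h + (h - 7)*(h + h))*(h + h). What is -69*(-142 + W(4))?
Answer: 20838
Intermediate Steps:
W(h) = 2*h*(h + 2*h*(-7 + h)) (W(h) = (h + (-7 + h)*(2*h))*(2*h) = (h + 2*h*(-7 + h))*(2*h) = 2*h*(h + 2*h*(-7 + h)))
-69*(-142 + W(4)) = -69*(-142 + 4²*(-26 + 4*4)) = -69*(-142 + 16*(-26 + 16)) = -69*(-142 + 16*(-10)) = -69*(-142 - 160) = -69*(-302) = 20838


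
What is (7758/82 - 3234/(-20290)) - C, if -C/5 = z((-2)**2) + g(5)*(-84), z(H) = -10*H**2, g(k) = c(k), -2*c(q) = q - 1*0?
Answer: 143405002/415945 ≈ 344.77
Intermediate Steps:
c(q) = -q/2 (c(q) = -(q - 1*0)/2 = -(q + 0)/2 = -q/2)
g(k) = -k/2
C = -250 (C = -5*(-10*((-2)**2)**2 - 1/2*5*(-84)) = -5*(-10*4**2 - 5/2*(-84)) = -5*(-10*16 + 210) = -5*(-160 + 210) = -5*50 = -250)
(7758/82 - 3234/(-20290)) - C = (7758/82 - 3234/(-20290)) - 1*(-250) = (7758*(1/82) - 3234*(-1/20290)) + 250 = (3879/41 + 1617/10145) + 250 = 39418752/415945 + 250 = 143405002/415945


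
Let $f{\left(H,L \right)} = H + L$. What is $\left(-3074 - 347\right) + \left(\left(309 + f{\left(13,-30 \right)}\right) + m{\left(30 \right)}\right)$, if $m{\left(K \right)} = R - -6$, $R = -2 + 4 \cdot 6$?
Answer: $-3101$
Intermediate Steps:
$R = 22$ ($R = -2 + 24 = 22$)
$m{\left(K \right)} = 28$ ($m{\left(K \right)} = 22 - -6 = 22 + 6 = 28$)
$\left(-3074 - 347\right) + \left(\left(309 + f{\left(13,-30 \right)}\right) + m{\left(30 \right)}\right) = \left(-3074 - 347\right) + \left(\left(309 + \left(13 - 30\right)\right) + 28\right) = -3421 + \left(\left(309 - 17\right) + 28\right) = -3421 + \left(292 + 28\right) = -3421 + 320 = -3101$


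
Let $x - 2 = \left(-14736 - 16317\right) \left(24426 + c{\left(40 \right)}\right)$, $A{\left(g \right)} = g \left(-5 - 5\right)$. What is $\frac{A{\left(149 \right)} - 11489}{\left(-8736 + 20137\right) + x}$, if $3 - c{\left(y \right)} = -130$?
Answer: $\frac{12979}{762619224} \approx 1.7019 \cdot 10^{-5}$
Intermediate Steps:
$c{\left(y \right)} = 133$ ($c{\left(y \right)} = 3 - -130 = 3 + 130 = 133$)
$A{\left(g \right)} = - 10 g$ ($A{\left(g \right)} = g \left(-10\right) = - 10 g$)
$x = -762630625$ ($x = 2 + \left(-14736 - 16317\right) \left(24426 + 133\right) = 2 - 762630627 = -762630625$)
$\frac{A{\left(149 \right)} - 11489}{\left(-8736 + 20137\right) + x} = \frac{\left(-10\right) 149 - 11489}{\left(-8736 + 20137\right) - 762630625} = \frac{-1490 - 11489}{11401 - 762630625} = - \frac{12979}{-762619224} = \left(-12979\right) \left(- \frac{1}{762619224}\right) = \frac{12979}{762619224}$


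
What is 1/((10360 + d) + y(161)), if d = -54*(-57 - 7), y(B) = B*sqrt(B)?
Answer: 13816/186708575 - 161*sqrt(161)/186708575 ≈ 6.3056e-5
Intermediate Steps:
y(B) = B**(3/2)
d = 3456 (d = -54*(-64) = 3456)
1/((10360 + d) + y(161)) = 1/((10360 + 3456) + 161**(3/2)) = 1/(13816 + 161*sqrt(161))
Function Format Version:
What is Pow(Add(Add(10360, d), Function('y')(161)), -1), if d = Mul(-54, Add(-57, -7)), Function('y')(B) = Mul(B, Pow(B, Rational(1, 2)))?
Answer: Add(Rational(13816, 186708575), Mul(Rational(-161, 186708575), Pow(161, Rational(1, 2)))) ≈ 6.3056e-5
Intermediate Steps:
Function('y')(B) = Pow(B, Rational(3, 2))
d = 3456 (d = Mul(-54, -64) = 3456)
Pow(Add(Add(10360, d), Function('y')(161)), -1) = Pow(Add(Add(10360, 3456), Pow(161, Rational(3, 2))), -1) = Pow(Add(13816, Mul(161, Pow(161, Rational(1, 2)))), -1)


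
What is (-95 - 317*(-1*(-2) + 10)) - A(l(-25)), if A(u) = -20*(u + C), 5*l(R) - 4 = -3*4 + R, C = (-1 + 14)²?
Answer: -651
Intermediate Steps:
C = 169 (C = 13² = 169)
l(R) = -8/5 + R/5 (l(R) = ⅘ + (-3*4 + R)/5 = ⅘ + (-12 + R)/5 = ⅘ + (-12/5 + R/5) = -8/5 + R/5)
A(u) = -3380 - 20*u (A(u) = -20*(u + 169) = -20*(169 + u) = -3380 - 20*u)
(-95 - 317*(-1*(-2) + 10)) - A(l(-25)) = (-95 - 317*(-1*(-2) + 10)) - (-3380 - 20*(-8/5 + (⅕)*(-25))) = (-95 - 317*(2 + 10)) - (-3380 - 20*(-8/5 - 5)) = (-95 - 317*12) - (-3380 - 20*(-33/5)) = (-95 - 3804) - (-3380 + 132) = -3899 - 1*(-3248) = -3899 + 3248 = -651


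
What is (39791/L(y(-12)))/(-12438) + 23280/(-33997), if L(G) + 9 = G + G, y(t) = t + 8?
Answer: -3569688253/7188529662 ≈ -0.49658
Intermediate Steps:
y(t) = 8 + t
L(G) = -9 + 2*G (L(G) = -9 + (G + G) = -9 + 2*G)
(39791/L(y(-12)))/(-12438) + 23280/(-33997) = (39791/(-9 + 2*(8 - 12)))/(-12438) + 23280/(-33997) = (39791/(-9 + 2*(-4)))*(-1/12438) + 23280*(-1/33997) = (39791/(-9 - 8))*(-1/12438) - 23280/33997 = (39791/(-17))*(-1/12438) - 23280/33997 = (39791*(-1/17))*(-1/12438) - 23280/33997 = -39791/17*(-1/12438) - 23280/33997 = 39791/211446 - 23280/33997 = -3569688253/7188529662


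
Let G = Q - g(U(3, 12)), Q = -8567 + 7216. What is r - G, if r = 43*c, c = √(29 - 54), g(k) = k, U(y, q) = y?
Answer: 1354 + 215*I ≈ 1354.0 + 215.0*I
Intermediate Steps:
Q = -1351
c = 5*I (c = √(-25) = 5*I ≈ 5.0*I)
r = 215*I (r = 43*(5*I) = 215*I ≈ 215.0*I)
G = -1354 (G = -1351 - 1*3 = -1351 - 3 = -1354)
r - G = 215*I - 1*(-1354) = 215*I + 1354 = 1354 + 215*I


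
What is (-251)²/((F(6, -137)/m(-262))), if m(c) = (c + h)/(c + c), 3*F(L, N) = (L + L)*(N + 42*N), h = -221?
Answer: -30429483/12347536 ≈ -2.4644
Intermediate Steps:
F(L, N) = 86*L*N/3 (F(L, N) = ((L + L)*(N + 42*N))/3 = ((2*L)*(43*N))/3 = (86*L*N)/3 = 86*L*N/3)
m(c) = (-221 + c)/(2*c) (m(c) = (c - 221)/(c + c) = (-221 + c)/((2*c)) = (-221 + c)*(1/(2*c)) = (-221 + c)/(2*c))
(-251)²/((F(6, -137)/m(-262))) = (-251)²/((((86/3)*6*(-137))/(((½)*(-221 - 262)/(-262))))) = 63001/((-23564/((½)*(-1/262)*(-483)))) = 63001/((-23564/483/524)) = 63001/((-23564*524/483)) = 63001/(-12347536/483) = 63001*(-483/12347536) = -30429483/12347536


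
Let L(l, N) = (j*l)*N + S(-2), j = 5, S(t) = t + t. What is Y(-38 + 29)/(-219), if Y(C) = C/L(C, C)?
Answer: 3/29273 ≈ 0.00010248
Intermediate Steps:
S(t) = 2*t
L(l, N) = -4 + 5*N*l (L(l, N) = (5*l)*N + 2*(-2) = 5*N*l - 4 = -4 + 5*N*l)
Y(C) = C/(-4 + 5*C**2) (Y(C) = C/(-4 + 5*C*C) = C/(-4 + 5*C**2))
Y(-38 + 29)/(-219) = ((-38 + 29)/(-4 + 5*(-38 + 29)**2))/(-219) = -9/(-4 + 5*(-9)**2)*(-1/219) = -9/(-4 + 5*81)*(-1/219) = -9/(-4 + 405)*(-1/219) = -9/401*(-1/219) = 3/29273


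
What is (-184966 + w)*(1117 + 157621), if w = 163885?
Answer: -3346355778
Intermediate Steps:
(-184966 + w)*(1117 + 157621) = (-184966 + 163885)*(1117 + 157621) = -21081*158738 = -3346355778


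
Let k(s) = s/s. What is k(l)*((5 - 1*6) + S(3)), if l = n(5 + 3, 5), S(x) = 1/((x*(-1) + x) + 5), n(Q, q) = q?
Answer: -⅘ ≈ -0.80000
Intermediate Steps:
S(x) = ⅕ (S(x) = 1/((-x + x) + 5) = 1/(0 + 5) = 1/5 = ⅕)
l = 5
k(s) = 1
k(l)*((5 - 1*6) + S(3)) = 1*((5 - 1*6) + ⅕) = 1*((5 - 6) + ⅕) = 1*(-1 + ⅕) = 1*(-⅘) = -⅘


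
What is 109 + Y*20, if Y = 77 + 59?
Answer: 2829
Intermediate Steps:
Y = 136
109 + Y*20 = 109 + 136*20 = 109 + 2720 = 2829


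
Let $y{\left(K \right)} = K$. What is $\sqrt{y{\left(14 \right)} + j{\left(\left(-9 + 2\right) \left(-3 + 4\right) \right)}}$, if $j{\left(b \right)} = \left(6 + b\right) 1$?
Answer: $\sqrt{13} \approx 3.6056$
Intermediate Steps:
$j{\left(b \right)} = 6 + b$
$\sqrt{y{\left(14 \right)} + j{\left(\left(-9 + 2\right) \left(-3 + 4\right) \right)}} = \sqrt{14 + \left(6 + \left(-9 + 2\right) \left(-3 + 4\right)\right)} = \sqrt{14 + \left(6 - 7\right)} = \sqrt{14 - 1} = \sqrt{13}$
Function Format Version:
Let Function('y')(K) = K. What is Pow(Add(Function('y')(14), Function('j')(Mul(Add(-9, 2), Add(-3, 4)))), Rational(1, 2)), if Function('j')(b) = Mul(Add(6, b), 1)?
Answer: Pow(13, Rational(1, 2)) ≈ 3.6056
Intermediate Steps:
Function('j')(b) = Add(6, b)
Pow(Add(Function('y')(14), Function('j')(Mul(Add(-9, 2), Add(-3, 4)))), Rational(1, 2)) = Pow(Add(14, Add(6, Mul(Add(-9, 2), Add(-3, 4)))), Rational(1, 2)) = Pow(Add(14, Add(6, Mul(-7, 1))), Rational(1, 2)) = Pow(Add(14, Add(6, -7)), Rational(1, 2)) = Pow(Add(14, -1), Rational(1, 2)) = Pow(13, Rational(1, 2))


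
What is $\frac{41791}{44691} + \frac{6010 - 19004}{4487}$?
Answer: $- \frac{393198637}{200528517} \approx -1.9608$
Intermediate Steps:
$\frac{41791}{44691} + \frac{6010 - 19004}{4487} = 41791 \cdot \frac{1}{44691} - \frac{12994}{4487} = \frac{41791}{44691} - \frac{12994}{4487} = - \frac{393198637}{200528517}$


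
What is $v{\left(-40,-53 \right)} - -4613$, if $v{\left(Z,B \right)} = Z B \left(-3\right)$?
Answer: $-1747$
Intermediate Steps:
$v{\left(Z,B \right)} = - 3 B Z$ ($v{\left(Z,B \right)} = B Z \left(-3\right) = - 3 B Z$)
$v{\left(-40,-53 \right)} - -4613 = \left(-3\right) \left(-53\right) \left(-40\right) - -4613 = -6360 + 4613 = -1747$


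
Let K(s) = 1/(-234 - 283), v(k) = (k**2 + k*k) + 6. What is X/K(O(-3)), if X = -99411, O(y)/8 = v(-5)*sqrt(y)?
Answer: 51395487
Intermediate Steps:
v(k) = 6 + 2*k**2 (v(k) = (k**2 + k**2) + 6 = 2*k**2 + 6 = 6 + 2*k**2)
O(y) = 448*sqrt(y) (O(y) = 8*((6 + 2*(-5)**2)*sqrt(y)) = 8*((6 + 2*25)*sqrt(y)) = 8*((6 + 50)*sqrt(y)) = 8*(56*sqrt(y)) = 448*sqrt(y))
K(s) = -1/517 (K(s) = 1/(-517) = -1/517)
X/K(O(-3)) = -99411/(-1/517) = -99411*(-517) = 51395487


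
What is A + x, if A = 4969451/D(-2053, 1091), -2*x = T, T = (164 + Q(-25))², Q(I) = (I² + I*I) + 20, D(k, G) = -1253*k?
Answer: -2644889371351/2572409 ≈ -1.0282e+6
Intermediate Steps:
Q(I) = 20 + 2*I² (Q(I) = (I² + I²) + 20 = 2*I² + 20 = 20 + 2*I²)
T = 2056356 (T = (164 + (20 + 2*(-25)²))² = (164 + (20 + 2*625))² = (164 + (20 + 1250))² = (164 + 1270)² = 1434² = 2056356)
x = -1028178 (x = -½*2056356 = -1028178)
A = 4969451/2572409 (A = 4969451/((-1253*(-2053))) = 4969451/2572409 ≈ 1.9318)
A + x = 4969451/2572409 - 1028178 = -2644889371351/2572409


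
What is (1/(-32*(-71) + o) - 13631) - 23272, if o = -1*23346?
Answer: -777693823/21074 ≈ -36903.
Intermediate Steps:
o = -23346
(1/(-32*(-71) + o) - 13631) - 23272 = (1/(-32*(-71) - 23346) - 13631) - 23272 = (1/(2272 - 23346) - 13631) - 23272 = (1/(-21074) - 13631) - 23272 = (-1/21074 - 13631) - 23272 = -287259695/21074 - 23272 = -777693823/21074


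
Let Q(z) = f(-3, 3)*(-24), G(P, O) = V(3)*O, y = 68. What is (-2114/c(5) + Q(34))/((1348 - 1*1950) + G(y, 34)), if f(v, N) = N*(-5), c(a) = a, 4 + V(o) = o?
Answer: 157/1590 ≈ 0.098742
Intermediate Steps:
V(o) = -4 + o
G(P, O) = -O (G(P, O) = (-4 + 3)*O = -O)
f(v, N) = -5*N
Q(z) = 360 (Q(z) = -5*3*(-24) = -15*(-24) = 360)
(-2114/c(5) + Q(34))/((1348 - 1*1950) + G(y, 34)) = (-2114/5 + 360)/((1348 - 1*1950) - 1*34) = (-2114*1/5 + 360)/((1348 - 1950) - 34) = (-2114/5 + 360)/(-602 - 34) = -314/5/(-636) = -314/5*(-1/636) = 157/1590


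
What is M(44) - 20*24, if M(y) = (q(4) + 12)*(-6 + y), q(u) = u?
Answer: 128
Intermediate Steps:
M(y) = -96 + 16*y (M(y) = (4 + 12)*(-6 + y) = 16*(-6 + y) = -96 + 16*y)
M(44) - 20*24 = (-96 + 16*44) - 20*24 = (-96 + 704) - 1*480 = 608 - 480 = 128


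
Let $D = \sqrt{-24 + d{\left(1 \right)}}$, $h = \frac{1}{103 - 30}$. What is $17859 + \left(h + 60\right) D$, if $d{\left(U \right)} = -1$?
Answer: $17859 + \frac{21905 i}{73} \approx 17859.0 + 300.07 i$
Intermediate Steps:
$h = \frac{1}{73} \approx 0.013699$
$D = 5 i$ ($D = \sqrt{-24 - 1} = \sqrt{-25} = 5 i \approx 5.0 i$)
$17859 + \left(h + 60\right) D = 17859 + \left(\frac{1}{73} + 60\right) 5 i = 17859 + \frac{4381 \cdot 5 i}{73} = 17859 + \frac{21905 i}{73}$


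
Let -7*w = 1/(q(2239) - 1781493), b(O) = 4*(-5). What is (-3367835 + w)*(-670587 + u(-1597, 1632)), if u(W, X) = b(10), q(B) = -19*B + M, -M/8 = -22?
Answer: 4119171849832114209/1823858 ≈ 2.2585e+12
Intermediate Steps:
M = 176 (M = -8*(-22) = 176)
b(O) = -20
q(B) = 176 - 19*B (q(B) = -19*B + 176 = 176 - 19*B)
u(W, X) = -20
w = 1/12767006 (w = -1/(7*((176 - 19*2239) - 1781493)) = -1/(7*((176 - 42541) - 1781493)) = -1/(7*(-42365 - 1781493)) = -⅐/(-1823858) = -⅐*(-1/1823858) = 1/12767006 ≈ 7.8327e-8)
(-3367835 + w)*(-670587 + u(-1597, 1632)) = (-3367835 + 1/12767006)*(-670587 - 20) = -42997169652009/12767006*(-670607) = 4119171849832114209/1823858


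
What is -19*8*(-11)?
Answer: 1672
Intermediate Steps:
-19*8*(-11) = -152*(-11) = 1672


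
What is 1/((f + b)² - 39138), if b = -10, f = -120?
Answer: -1/22238 ≈ -4.4968e-5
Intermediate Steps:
1/((f + b)² - 39138) = 1/((-120 - 10)² - 39138) = 1/((-130)² - 39138) = 1/(16900 - 39138) = 1/(-22238) = -1/22238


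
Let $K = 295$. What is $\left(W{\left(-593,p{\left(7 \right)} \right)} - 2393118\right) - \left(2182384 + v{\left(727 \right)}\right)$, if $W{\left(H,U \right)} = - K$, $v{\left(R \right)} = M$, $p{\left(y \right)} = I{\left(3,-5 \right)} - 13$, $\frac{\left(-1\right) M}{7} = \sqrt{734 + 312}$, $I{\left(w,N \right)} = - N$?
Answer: $-4575797 + 7 \sqrt{1046} \approx -4.5756 \cdot 10^{6}$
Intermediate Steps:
$M = - 7 \sqrt{1046}$ ($M = - 7 \sqrt{734 + 312} = - 7 \sqrt{1046} \approx -226.39$)
$p{\left(y \right)} = -8$ ($p{\left(y \right)} = \left(-1\right) \left(-5\right) - 13 = 5 - 13 = -8$)
$v{\left(R \right)} = - 7 \sqrt{1046}$
$W{\left(H,U \right)} = -295$ ($W{\left(H,U \right)} = \left(-1\right) 295 = -295$)
$\left(W{\left(-593,p{\left(7 \right)} \right)} - 2393118\right) - \left(2182384 + v{\left(727 \right)}\right) = \left(-295 - 2393118\right) - \left(2182384 - 7 \sqrt{1046}\right) = -2393413 - \left(2182384 - 7 \sqrt{1046}\right) = -4575797 + 7 \sqrt{1046}$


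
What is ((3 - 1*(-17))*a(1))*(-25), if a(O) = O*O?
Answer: -500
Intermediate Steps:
a(O) = O**2
((3 - 1*(-17))*a(1))*(-25) = ((3 - 1*(-17))*1**2)*(-25) = ((3 + 17)*1)*(-25) = (20*1)*(-25) = 20*(-25) = -500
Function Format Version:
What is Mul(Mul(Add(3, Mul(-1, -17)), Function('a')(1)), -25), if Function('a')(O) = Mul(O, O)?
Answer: -500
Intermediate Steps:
Function('a')(O) = Pow(O, 2)
Mul(Mul(Add(3, Mul(-1, -17)), Function('a')(1)), -25) = Mul(Mul(Add(3, Mul(-1, -17)), Pow(1, 2)), -25) = Mul(Mul(Add(3, 17), 1), -25) = Mul(Mul(20, 1), -25) = Mul(20, -25) = -500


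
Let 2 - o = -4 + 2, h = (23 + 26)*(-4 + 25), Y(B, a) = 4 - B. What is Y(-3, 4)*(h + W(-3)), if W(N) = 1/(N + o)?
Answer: 7210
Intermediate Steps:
h = 1029 (h = 49*21 = 1029)
o = 4 (o = 2 - (-4 + 2) = 2 - 1*(-2) = 2 + 2 = 4)
W(N) = 1/(4 + N) (W(N) = 1/(N + 4) = 1/(4 + N))
Y(-3, 4)*(h + W(-3)) = (4 - 1*(-3))*(1029 + 1/(4 - 3)) = (4 + 3)*(1029 + 1/1) = 7*(1029 + 1) = 7*1030 = 7210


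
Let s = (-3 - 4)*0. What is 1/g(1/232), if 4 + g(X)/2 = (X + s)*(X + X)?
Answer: -13456/107647 ≈ -0.12500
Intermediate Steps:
s = 0 (s = -7*0 = 0)
g(X) = -8 + 4*X**2 (g(X) = -8 + 2*((X + 0)*(X + X)) = -8 + 2*(X*(2*X)) = -8 + 2*(2*X**2) = -8 + 4*X**2)
1/g(1/232) = 1/(-8 + 4*(1/232)**2) = 1/(-8 + 4*(1/53824)) = 1/(-8 + 1/13456) = 1/(-107647/13456) = -13456/107647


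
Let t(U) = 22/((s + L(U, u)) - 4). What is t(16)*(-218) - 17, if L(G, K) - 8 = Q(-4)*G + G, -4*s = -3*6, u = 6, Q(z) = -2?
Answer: 9337/15 ≈ 622.47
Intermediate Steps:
s = 9/2 (s = -(-3)*6/4 = -1/4*(-18) = 9/2 ≈ 4.5000)
L(G, K) = 8 - G (L(G, K) = 8 + (-2*G + G) = 8 - G)
t(U) = 22/(17/2 - U) (t(U) = 22/((9/2 + (8 - U)) - 4) = 22/((25/2 - U) - 4) = 22/(17/2 - U))
t(16)*(-218) - 17 = (44/(17 - 2*16))*(-218) - 17 = (44/(17 - 32))*(-218) - 17 = (44/(-15))*(-218) - 17 = (44*(-1/15))*(-218) - 17 = -44/15*(-218) - 17 = 9592/15 - 17 = 9337/15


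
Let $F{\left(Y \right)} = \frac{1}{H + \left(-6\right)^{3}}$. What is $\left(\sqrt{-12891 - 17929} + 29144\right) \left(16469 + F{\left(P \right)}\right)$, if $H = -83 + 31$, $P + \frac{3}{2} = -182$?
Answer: $\frac{32158152626}{67} + \frac{4413691 i \sqrt{7705}}{134} \approx 4.7997 \cdot 10^{8} + 2.8912 \cdot 10^{6} i$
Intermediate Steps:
$P = - \frac{367}{2}$ ($P = - \frac{3}{2} - 182 = - \frac{367}{2} \approx -183.5$)
$H = -52$
$F{\left(Y \right)} = - \frac{1}{268}$ ($F{\left(Y \right)} = \frac{1}{-52 + \left(-6\right)^{3}} = \frac{1}{-52 - 216} = \frac{1}{-268} = - \frac{1}{268}$)
$\left(\sqrt{-12891 - 17929} + 29144\right) \left(16469 + F{\left(P \right)}\right) = \left(\sqrt{-12891 - 17929} + 29144\right) \left(16469 - \frac{1}{268}\right) = \left(\sqrt{-30820} + 29144\right) \frac{4413691}{268} = \left(2 i \sqrt{7705} + 29144\right) \frac{4413691}{268} = \left(29144 + 2 i \sqrt{7705}\right) \frac{4413691}{268} = \frac{32158152626}{67} + \frac{4413691 i \sqrt{7705}}{134}$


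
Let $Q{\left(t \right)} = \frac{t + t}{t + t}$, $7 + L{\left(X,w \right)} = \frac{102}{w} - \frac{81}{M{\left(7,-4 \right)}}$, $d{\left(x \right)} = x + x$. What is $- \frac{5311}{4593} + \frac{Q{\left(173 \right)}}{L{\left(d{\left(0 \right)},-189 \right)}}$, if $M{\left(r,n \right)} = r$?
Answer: $- \frac{954829}{789996} \approx -1.2087$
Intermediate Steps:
$d{\left(x \right)} = 2 x$
$L{\left(X,w \right)} = - \frac{130}{7} + \frac{102}{w}$ ($L{\left(X,w \right)} = -7 + \left(\frac{102}{w} - \frac{81}{7}\right) = -7 - \left(\frac{81}{7} - \frac{102}{w}\right) = - \frac{130}{7} + \frac{102}{w}$)
$Q{\left(t \right)} = 1$ ($Q{\left(t \right)} = \frac{2 t}{2 t} = 2 t \frac{1}{2 t} = 1$)
$- \frac{5311}{4593} + \frac{Q{\left(173 \right)}}{L{\left(d{\left(0 \right)},-189 \right)}} = - \frac{5311}{4593} + 1 \frac{1}{- \frac{130}{7} + \frac{102}{-189}} = \left(-5311\right) \frac{1}{4593} + 1 \frac{1}{- \frac{130}{7} + 102 \left(- \frac{1}{189}\right)} = - \frac{5311}{4593} + 1 \frac{1}{- \frac{130}{7} - \frac{34}{63}} = - \frac{5311}{4593} + 1 \frac{1}{- \frac{172}{9}} = - \frac{5311}{4593} + 1 \left(- \frac{9}{172}\right) = - \frac{5311}{4593} - \frac{9}{172} = - \frac{954829}{789996}$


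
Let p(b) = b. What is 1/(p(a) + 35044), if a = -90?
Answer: 1/34954 ≈ 2.8609e-5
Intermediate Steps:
1/(p(a) + 35044) = 1/(-90 + 35044) = 1/34954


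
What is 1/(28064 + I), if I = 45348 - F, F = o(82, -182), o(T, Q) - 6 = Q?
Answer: 1/73588 ≈ 1.3589e-5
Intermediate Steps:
o(T, Q) = 6 + Q
F = -176 (F = 6 - 182 = -176)
I = 45524 (I = 45348 - 1*(-176) = 45348 + 176 = 45524)
1/(28064 + I) = 1/(28064 + 45524) = 1/73588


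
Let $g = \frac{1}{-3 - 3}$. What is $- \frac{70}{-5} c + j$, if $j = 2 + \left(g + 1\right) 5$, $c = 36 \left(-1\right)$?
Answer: $- \frac{2987}{6} \approx -497.83$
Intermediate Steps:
$g = - \frac{1}{6}$ ($g = \frac{1}{-6} = - \frac{1}{6} \approx -0.16667$)
$c = -36$
$j = \frac{37}{6}$ ($j = 2 + \left(- \frac{1}{6} + 1\right) 5 = 2 + \frac{5}{6} \cdot 5 = 2 + \frac{25}{6} = \frac{37}{6} \approx 6.1667$)
$- \frac{70}{-5} c + j = - \frac{70}{-5} \left(-36\right) + \frac{37}{6} = \left(-70\right) \left(- \frac{1}{5}\right) \left(-36\right) + \frac{37}{6} = 14 \left(-36\right) + \frac{37}{6} = -504 + \frac{37}{6} = - \frac{2987}{6}$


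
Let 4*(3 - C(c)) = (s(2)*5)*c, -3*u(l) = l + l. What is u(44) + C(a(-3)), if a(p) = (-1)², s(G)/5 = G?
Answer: -233/6 ≈ -38.833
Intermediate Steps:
s(G) = 5*G
u(l) = -2*l/3 (u(l) = -(l + l)/3 = -2*l/3)
a(p) = 1
C(c) = 3 - 25*c/2 (C(c) = 3 - (5*2)*5*c/4 = 3 - 10*5*c/4 = 3 - 25*c/2)
u(44) + C(a(-3)) = -⅔*44 + (3 - 25/2*1) = -88/3 + (3 - 25/2) = -88/3 - 19/2 = -233/6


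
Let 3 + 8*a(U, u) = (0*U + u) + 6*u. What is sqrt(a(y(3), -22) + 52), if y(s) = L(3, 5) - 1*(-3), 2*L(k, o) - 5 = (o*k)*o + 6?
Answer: sqrt(518)/4 ≈ 5.6899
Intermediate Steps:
L(k, o) = 11/2 + k*o**2/2 (L(k, o) = 5/2 + ((o*k)*o + 6)/2 = 5/2 + ((k*o)*o + 6)/2 = 5/2 + (k*o**2 + 6)/2 = 5/2 + (6 + k*o**2)/2 = 5/2 + (3 + k*o**2/2) = 11/2 + k*o**2/2)
y(s) = 46 (y(s) = (11/2 + (1/2)*3*5**2) - 1*(-3) = (11/2 + (1/2)*3*25) + 3 = (11/2 + 75/2) + 3 = 43 + 3 = 46)
a(U, u) = -3/8 + 7*u/8 (a(U, u) = -3/8 + ((0*U + u) + 6*u)/8 = -3/8 + ((0 + u) + 6*u)/8 = -3/8 + (u + 6*u)/8 = -3/8 + (7*u)/8 = -3/8 + 7*u/8)
sqrt(a(y(3), -22) + 52) = sqrt((-3/8 + (7/8)*(-22)) + 52) = sqrt((-3/8 - 77/4) + 52) = sqrt(-157/8 + 52) = sqrt(259/8) = sqrt(518)/4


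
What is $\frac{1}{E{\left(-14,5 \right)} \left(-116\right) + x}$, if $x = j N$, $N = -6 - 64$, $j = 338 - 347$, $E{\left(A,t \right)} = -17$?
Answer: $\frac{1}{2602} \approx 0.00038432$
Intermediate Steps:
$j = -9$ ($j = 338 - 347 = -9$)
$N = -70$
$x = 630$ ($x = \left(-9\right) \left(-70\right) = 630$)
$\frac{1}{E{\left(-14,5 \right)} \left(-116\right) + x} = \frac{1}{\left(-17\right) \left(-116\right) + 630} = \frac{1}{1972 + 630} = \frac{1}{2602}$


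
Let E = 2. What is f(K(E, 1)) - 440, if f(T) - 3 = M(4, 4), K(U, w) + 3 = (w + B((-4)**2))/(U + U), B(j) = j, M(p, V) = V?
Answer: -433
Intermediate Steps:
K(U, w) = -3 + (16 + w)/(2*U) (K(U, w) = -3 + (w + (-4)**2)/(U + U) = -3 + (w + 16)/((2*U)) = -3 + (16 + w)*(1/(2*U)) = -3 + (16 + w)/(2*U))
f(T) = 7 (f(T) = 3 + 4 = 7)
f(K(E, 1)) - 440 = 7 - 440 = -433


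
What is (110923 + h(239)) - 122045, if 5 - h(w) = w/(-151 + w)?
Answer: -978535/88 ≈ -11120.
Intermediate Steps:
h(w) = 5 - w/(-151 + w)
(110923 + h(239)) - 122045 = (110923 + (-755 + 4*239)/(-151 + 239)) - 122045 = (110923 + (-755 + 956)/88) - 122045 = (110923 + (1/88)*201) - 122045 = (110923 + 201/88) - 122045 = 9761425/88 - 122045 = -978535/88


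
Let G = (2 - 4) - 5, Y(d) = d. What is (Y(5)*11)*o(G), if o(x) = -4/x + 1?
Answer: 605/7 ≈ 86.429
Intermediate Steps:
G = -7 (G = -2 - 5 = -7)
o(x) = 1 - 4/x
(Y(5)*11)*o(G) = (5*11)*((-4 - 7)/(-7)) = 55*(-⅐*(-11)) = 55*(11/7) = 605/7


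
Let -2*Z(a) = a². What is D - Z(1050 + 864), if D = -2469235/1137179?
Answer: 2082966030707/1137179 ≈ 1.8317e+6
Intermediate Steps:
D = -2469235/1137179 (D = -2469235*1/1137179 = -2469235/1137179 ≈ -2.1714)
Z(a) = -a²/2
D - Z(1050 + 864) = -2469235/1137179 - (-1)*(1050 + 864)²/2 = -2469235/1137179 - (-1)*1914²/2 = -2469235/1137179 - (-1)*3663396/2 = -2469235/1137179 - 1*(-1831698) = -2469235/1137179 + 1831698 = 2082966030707/1137179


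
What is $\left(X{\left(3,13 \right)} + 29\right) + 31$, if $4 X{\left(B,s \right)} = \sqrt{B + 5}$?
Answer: $60 + \frac{\sqrt{2}}{2} \approx 60.707$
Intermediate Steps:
$X{\left(B,s \right)} = \frac{\sqrt{5 + B}}{4}$ ($X{\left(B,s \right)} = \frac{\sqrt{B + 5}}{4} = \frac{\sqrt{5 + B}}{4}$)
$\left(X{\left(3,13 \right)} + 29\right) + 31 = \left(\frac{\sqrt{5 + 3}}{4} + 29\right) + 31 = \left(\frac{\sqrt{8}}{4} + 29\right) + 31 = \left(\frac{2 \sqrt{2}}{4} + 29\right) + 31 = \left(\frac{\sqrt{2}}{2} + 29\right) + 31 = \left(29 + \frac{\sqrt{2}}{2}\right) + 31 = 60 + \frac{\sqrt{2}}{2}$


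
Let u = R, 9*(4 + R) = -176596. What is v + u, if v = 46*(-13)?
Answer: -182014/9 ≈ -20224.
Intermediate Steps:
R = -176632/9 (R = -4 + (⅑)*(-176596) = -4 - 176596/9 = -176632/9 ≈ -19626.)
v = -598
u = -176632/9 ≈ -19626.
v + u = -598 - 176632/9 = -182014/9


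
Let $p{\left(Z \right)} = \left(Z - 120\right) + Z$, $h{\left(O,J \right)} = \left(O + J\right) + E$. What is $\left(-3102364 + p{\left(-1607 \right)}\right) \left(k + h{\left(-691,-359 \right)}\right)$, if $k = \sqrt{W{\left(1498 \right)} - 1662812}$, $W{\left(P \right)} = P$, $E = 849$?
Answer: $624245298 - 3105698 i \sqrt{1661314} \approx 6.2425 \cdot 10^{8} - 4.003 \cdot 10^{9} i$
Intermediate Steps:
$h{\left(O,J \right)} = 849 + J + O$ ($h{\left(O,J \right)} = \left(O + J\right) + 849 = \left(J + O\right) + 849 = 849 + J + O$)
$k = i \sqrt{1661314}$ ($k = \sqrt{1498 - 1662812} = \sqrt{-1661314} = i \sqrt{1661314} \approx 1288.9 i$)
$p{\left(Z \right)} = -120 + 2 Z$ ($p{\left(Z \right)} = \left(Z - 120\right) + Z = \left(-120 + Z\right) + Z = -120 + 2 Z$)
$\left(-3102364 + p{\left(-1607 \right)}\right) \left(k + h{\left(-691,-359 \right)}\right) = \left(-3102364 + \left(-120 + 2 \left(-1607\right)\right)\right) \left(i \sqrt{1661314} - 201\right) = \left(-3102364 - 3334\right) \left(i \sqrt{1661314} - 201\right) = \left(-3102364 - 3334\right) \left(-201 + i \sqrt{1661314}\right) = - 3105698 \left(-201 + i \sqrt{1661314}\right) = 624245298 - 3105698 i \sqrt{1661314}$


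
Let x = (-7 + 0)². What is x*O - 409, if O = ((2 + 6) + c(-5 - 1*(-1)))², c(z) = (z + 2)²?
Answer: 6647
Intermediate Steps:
c(z) = (2 + z)²
O = 144 (O = ((2 + 6) + (2 + (-5 - 1*(-1)))²)² = (8 + (2 + (-5 + 1))²)² = (8 + (2 - 4)²)² = (8 + (-2)²)² = (8 + 4)² = 12² = 144)
x = 49 (x = (-7)² = 49)
x*O - 409 = 49*144 - 409 = 7056 - 409 = 6647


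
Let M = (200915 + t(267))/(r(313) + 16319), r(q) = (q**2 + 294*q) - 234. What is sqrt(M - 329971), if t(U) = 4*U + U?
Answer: I*sqrt(3503235408748374)/103038 ≈ 574.43*I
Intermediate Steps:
r(q) = -234 + q**2 + 294*q
t(U) = 5*U
M = 101125/103038 (M = (200915 + 5*267)/((-234 + 313**2 + 294*313) + 16319) = (200915 + 1335)/((-234 + 97969 + 92022) + 16319) = 202250/(189757 + 16319) = 202250/206076 = 202250*(1/206076) = 101125/103038 ≈ 0.98143)
sqrt(M - 329971) = sqrt(101125/103038 - 329971) = sqrt(-33999450773/103038) = I*sqrt(3503235408748374)/103038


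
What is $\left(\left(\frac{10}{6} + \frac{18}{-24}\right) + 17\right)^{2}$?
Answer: $\frac{46225}{144} \approx 321.01$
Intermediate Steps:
$\left(\left(\frac{10}{6} + \frac{18}{-24}\right) + 17\right)^{2} = \left(\left(10 \cdot \frac{1}{6} + 18 \left(- \frac{1}{24}\right)\right) + 17\right)^{2} = \left(\left(\frac{5}{3} - \frac{3}{4}\right) + 17\right)^{2} = \left(\frac{11}{12} + 17\right)^{2} = \left(\frac{215}{12}\right)^{2} = \frac{46225}{144}$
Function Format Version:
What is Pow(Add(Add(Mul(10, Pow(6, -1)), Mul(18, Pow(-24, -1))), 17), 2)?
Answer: Rational(46225, 144) ≈ 321.01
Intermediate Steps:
Pow(Add(Add(Mul(10, Pow(6, -1)), Mul(18, Pow(-24, -1))), 17), 2) = Pow(Add(Add(Mul(10, Rational(1, 6)), Mul(18, Rational(-1, 24))), 17), 2) = Pow(Add(Add(Rational(5, 3), Rational(-3, 4)), 17), 2) = Pow(Add(Rational(11, 12), 17), 2) = Pow(Rational(215, 12), 2) = Rational(46225, 144)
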